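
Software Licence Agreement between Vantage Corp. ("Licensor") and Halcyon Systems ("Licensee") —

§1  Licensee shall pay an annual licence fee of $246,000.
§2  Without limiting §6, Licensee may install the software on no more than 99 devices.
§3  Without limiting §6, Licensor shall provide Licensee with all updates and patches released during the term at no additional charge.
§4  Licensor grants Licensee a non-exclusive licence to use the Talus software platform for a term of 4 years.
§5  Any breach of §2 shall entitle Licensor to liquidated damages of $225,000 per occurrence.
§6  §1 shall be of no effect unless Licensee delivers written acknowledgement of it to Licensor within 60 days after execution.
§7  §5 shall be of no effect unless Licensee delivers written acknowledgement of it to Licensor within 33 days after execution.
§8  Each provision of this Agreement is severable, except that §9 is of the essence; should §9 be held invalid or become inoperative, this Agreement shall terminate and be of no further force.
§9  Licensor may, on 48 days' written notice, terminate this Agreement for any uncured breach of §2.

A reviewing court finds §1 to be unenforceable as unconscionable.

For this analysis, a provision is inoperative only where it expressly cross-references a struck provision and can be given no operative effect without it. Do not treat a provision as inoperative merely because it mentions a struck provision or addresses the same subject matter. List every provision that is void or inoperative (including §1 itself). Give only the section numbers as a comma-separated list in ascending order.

1, 6

§1 is struck. The only function of §6 is the acknowledgement condition for §1, so it cannot stand once §1 is removed. Although §2 refers to §6, its operative terms do not depend on §6, so it remains in effect. §3 mentions §6 but its own obligation stands independently of §6, so §3 is not affected. §8 makes §9 an essential term, but §9 is unaffected, so the severability proviso in §8 preserves the remaining provisions. §2, §3, §4, §5, §7, §8, and §9 remain in effect.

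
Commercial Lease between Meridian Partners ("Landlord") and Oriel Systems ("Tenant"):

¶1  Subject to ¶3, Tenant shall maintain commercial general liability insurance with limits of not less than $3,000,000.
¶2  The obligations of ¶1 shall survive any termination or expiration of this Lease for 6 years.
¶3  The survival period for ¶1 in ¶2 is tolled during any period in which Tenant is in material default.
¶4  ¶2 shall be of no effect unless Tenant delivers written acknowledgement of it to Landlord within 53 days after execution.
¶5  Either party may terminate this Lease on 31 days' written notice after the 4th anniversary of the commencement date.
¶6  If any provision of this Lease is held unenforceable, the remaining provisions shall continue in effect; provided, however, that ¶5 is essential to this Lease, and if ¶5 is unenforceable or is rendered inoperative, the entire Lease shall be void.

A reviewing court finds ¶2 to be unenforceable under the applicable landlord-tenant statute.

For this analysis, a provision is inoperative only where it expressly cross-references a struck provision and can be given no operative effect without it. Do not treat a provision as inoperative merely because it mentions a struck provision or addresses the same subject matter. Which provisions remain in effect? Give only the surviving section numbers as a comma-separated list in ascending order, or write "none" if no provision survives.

¶2 is struck. The whole of ¶3 is the tolling of the survival period for ¶1, defined by reference to ¶2, so ¶3 cannot stand once ¶2 is removed. The only function of ¶4 is the acknowledgement condition for ¶2, so it cannot stand once ¶2 is removed. ¶1 mentions ¶3 but its own obligation stands independently of ¶3, so ¶1 is not affected. ¶6 makes ¶5 an essential term, but ¶5 is unaffected, so the severability proviso in ¶6 preserves the remaining provisions. The provisions still in force are ¶1, ¶5, and ¶6.

1, 5, 6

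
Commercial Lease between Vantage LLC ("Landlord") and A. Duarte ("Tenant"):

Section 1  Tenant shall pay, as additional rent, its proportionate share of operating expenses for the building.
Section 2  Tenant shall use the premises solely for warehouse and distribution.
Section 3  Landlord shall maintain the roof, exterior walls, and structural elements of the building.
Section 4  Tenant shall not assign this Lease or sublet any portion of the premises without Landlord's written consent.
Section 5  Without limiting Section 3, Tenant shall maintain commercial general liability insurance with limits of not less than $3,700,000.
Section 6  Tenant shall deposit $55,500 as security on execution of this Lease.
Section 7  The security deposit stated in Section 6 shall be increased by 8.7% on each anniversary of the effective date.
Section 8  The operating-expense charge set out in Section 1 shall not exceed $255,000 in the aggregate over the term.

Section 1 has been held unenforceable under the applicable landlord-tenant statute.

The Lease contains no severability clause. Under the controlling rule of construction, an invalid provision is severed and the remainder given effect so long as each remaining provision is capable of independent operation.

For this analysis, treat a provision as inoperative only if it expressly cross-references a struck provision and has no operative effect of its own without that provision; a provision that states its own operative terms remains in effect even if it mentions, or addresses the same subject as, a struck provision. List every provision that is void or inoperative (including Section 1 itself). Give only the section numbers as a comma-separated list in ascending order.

1, 8

Section 1 is struck. The whole of Section 8 is the aggregate cap on the operating-expense charge, defined by reference to Section 1, so Section 8 cannot stand once Section 1 is removed. With no severability clause, the stated default rule severs what cannot stand and enforces each remaining provision that can operate on its own. Section 2, Section 3, Section 4, Section 5, Section 6, and Section 7 remain in effect.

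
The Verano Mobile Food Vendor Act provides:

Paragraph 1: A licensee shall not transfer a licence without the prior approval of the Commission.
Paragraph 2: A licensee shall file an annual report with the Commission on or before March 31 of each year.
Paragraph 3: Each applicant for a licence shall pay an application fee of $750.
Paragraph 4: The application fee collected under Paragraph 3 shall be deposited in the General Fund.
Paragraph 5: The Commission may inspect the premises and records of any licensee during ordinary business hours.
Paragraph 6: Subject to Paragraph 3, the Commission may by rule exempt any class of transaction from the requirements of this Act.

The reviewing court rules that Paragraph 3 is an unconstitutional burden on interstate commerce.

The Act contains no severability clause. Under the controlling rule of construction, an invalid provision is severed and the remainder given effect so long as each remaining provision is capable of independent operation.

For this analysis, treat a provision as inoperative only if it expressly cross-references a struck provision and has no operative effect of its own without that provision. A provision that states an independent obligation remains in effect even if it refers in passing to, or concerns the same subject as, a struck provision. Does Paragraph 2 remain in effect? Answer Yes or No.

Yes

Paragraph 3 is struck. Paragraph 4 does nothing except set the disposition of the application fee by reference to Paragraph 3; with Paragraph 3 gone it has no independent effect and is inoperative. Paragraph 6 mentions Paragraph 3 but its own obligation stands independently of Paragraph 3, so Paragraph 6 is not affected. Under the stated default rule, only provisions that cannot operate independently fall away; the rest are enforced. The provisions still in force are Paragraph 1, Paragraph 2, Paragraph 5, and Paragraph 6. Paragraph 2 is among the surviving provisions, so the answer is yes.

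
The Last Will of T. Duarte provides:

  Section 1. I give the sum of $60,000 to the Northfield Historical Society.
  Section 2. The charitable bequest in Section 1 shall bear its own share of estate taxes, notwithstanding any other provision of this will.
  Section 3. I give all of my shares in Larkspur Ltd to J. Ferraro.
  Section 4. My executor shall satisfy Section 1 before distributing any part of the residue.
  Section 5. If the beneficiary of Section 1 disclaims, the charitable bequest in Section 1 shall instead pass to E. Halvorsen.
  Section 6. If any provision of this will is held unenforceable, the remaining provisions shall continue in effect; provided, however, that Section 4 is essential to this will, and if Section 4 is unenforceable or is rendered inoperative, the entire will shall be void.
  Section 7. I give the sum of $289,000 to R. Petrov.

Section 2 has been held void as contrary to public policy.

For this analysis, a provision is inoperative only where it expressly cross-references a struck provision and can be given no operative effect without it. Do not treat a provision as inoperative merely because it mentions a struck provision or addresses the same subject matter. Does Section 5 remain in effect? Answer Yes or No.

Yes

Section 2 is struck. Nothing else in the will is defined by reference to Section 2. Section 6 makes Section 4 an essential term, but Section 4 is unaffected, so the severability proviso in Section 6 preserves the remaining provisions. That leaves Section 1, Section 3, Section 4, Section 5, Section 6, and Section 7 in effect. Section 5 is among the surviving provisions, so the answer is yes.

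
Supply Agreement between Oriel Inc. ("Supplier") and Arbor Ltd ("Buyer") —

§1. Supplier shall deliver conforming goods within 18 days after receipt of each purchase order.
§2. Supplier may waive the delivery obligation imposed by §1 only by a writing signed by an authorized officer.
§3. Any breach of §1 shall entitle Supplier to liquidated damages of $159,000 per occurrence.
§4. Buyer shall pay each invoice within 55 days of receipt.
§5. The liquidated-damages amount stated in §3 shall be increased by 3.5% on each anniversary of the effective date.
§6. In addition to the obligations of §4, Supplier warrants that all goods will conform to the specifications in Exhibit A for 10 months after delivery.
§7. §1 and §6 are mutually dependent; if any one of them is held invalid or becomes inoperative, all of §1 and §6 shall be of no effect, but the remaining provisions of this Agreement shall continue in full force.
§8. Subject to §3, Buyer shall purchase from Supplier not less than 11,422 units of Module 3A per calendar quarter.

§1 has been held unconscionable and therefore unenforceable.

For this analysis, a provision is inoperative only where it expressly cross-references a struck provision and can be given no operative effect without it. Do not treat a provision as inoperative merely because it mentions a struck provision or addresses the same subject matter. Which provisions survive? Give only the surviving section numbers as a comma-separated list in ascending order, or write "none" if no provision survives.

§1 is struck. §2 has no operative effect of its own apart from §1 and is therefore inoperative. §3 operates only by reference to §1, so it falls with §1. §5 has no operative effect of its own apart from §3 and is therefore inoperative. §8 mentions §3 but its own obligation stands independently of §3, so §8 is not affected. §7 declares §1 and §6 mutually dependent; since one of them has fallen, all of them are of no effect. That brings down §6 as well. The remainder continues in force under §7. That leaves §4, §7, and §8 in effect.

4, 7, 8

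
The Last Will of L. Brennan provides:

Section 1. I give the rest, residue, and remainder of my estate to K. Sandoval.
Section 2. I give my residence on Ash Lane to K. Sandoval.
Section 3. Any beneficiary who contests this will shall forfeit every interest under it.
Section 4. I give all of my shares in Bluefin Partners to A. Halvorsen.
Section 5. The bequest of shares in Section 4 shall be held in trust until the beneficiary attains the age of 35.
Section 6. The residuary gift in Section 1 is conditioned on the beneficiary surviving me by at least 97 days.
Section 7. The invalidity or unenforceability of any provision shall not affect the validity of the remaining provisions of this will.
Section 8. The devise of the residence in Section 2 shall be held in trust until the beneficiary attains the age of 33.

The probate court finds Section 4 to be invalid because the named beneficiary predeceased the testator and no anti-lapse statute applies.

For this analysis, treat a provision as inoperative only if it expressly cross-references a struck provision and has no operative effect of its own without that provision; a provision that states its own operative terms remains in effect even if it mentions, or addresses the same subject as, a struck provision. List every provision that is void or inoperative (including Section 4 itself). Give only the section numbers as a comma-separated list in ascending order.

4, 5

Section 4 is struck. Section 5 has no operative effect of its own apart from Section 4 and is therefore inoperative. Section 7 is a severability clause and preserves every provision that can still be given independent effect. The provisions still in force are Section 1, Section 2, Section 3, Section 6, Section 7, and Section 8.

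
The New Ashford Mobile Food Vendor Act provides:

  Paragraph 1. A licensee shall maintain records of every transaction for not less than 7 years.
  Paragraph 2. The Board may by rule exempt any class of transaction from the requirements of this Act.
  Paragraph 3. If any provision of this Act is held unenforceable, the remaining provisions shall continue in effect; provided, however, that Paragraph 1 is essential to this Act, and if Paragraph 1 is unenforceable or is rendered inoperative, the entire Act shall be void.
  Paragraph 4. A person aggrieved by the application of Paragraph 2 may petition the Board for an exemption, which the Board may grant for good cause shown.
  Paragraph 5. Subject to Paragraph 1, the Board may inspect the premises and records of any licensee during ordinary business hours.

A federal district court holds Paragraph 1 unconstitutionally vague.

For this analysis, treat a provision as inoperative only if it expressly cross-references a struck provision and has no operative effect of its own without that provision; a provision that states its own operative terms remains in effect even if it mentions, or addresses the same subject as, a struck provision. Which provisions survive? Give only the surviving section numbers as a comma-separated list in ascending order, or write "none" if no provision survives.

none

Paragraph 1 is struck. No other provision's operative terms depend on Paragraph 1. Paragraph 3 makes Paragraph 1 an essential term, and Paragraph 1 is the provision held invalid; under Paragraph 3, the entire Act is therefore void. No provision of the Act survives.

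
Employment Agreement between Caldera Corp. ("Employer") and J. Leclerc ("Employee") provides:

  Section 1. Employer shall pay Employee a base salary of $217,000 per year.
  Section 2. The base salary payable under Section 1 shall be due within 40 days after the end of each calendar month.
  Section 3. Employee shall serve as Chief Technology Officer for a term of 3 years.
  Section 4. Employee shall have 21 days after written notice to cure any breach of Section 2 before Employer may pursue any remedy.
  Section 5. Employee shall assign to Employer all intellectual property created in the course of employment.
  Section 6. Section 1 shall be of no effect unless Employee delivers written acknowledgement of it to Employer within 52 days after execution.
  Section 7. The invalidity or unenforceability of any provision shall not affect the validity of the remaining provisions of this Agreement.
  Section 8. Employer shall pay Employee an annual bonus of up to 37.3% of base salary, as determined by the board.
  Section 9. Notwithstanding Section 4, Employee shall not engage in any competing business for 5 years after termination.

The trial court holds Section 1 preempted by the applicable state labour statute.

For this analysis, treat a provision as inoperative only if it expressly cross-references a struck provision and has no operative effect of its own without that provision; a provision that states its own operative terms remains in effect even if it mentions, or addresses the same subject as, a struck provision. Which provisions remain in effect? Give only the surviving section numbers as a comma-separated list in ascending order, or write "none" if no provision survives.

Section 1 is struck. The whole of Section 2 is the payment deadline for the base salary, defined by reference to Section 1, so Section 2 cannot stand once Section 1 is removed. Section 6 has no operative effect of its own apart from Section 1 and is therefore inoperative. Section 4 merely fixes the cure period for breach of Section 2; with Section 2 gone it has nothing to operate on and falls away. Although Section 9 refers to Section 4, its operative terms do not depend on Section 4, so it remains in effect. Section 7 is a severability clause and preserves every provision that can still be given independent effect. Section 3, Section 5, Section 7, Section 8, and Section 9 remain in effect.

3, 5, 7, 8, 9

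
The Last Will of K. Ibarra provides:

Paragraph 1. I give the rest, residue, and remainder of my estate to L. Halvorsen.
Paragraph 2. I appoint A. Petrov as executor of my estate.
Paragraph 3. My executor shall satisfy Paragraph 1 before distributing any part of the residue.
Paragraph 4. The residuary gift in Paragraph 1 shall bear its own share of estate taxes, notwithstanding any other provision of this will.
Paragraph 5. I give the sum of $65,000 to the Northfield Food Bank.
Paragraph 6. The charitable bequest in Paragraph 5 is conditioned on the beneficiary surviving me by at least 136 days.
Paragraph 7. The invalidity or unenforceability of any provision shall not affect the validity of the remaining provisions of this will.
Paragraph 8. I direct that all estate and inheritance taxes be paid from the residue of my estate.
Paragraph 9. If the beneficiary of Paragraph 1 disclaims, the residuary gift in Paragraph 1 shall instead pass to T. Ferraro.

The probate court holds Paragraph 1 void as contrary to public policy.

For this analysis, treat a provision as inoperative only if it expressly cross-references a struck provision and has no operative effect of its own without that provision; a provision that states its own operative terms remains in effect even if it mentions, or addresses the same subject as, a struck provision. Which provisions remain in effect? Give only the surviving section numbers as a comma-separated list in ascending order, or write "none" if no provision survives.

Paragraph 1 is struck. Paragraph 3 operates only by reference to Paragraph 1, so it falls with Paragraph 1. The only function of Paragraph 4 is the tax charge on Paragraph 1, so it cannot stand once Paragraph 1 is removed. Paragraph 9 has no operative effect of its own apart from Paragraph 1 and is therefore inoperative. Under the severability clause in Paragraph 7, the remaining provisions continue in force. Paragraph 2, Paragraph 5, Paragraph 6, Paragraph 7, and Paragraph 8 remain in effect.

2, 5, 6, 7, 8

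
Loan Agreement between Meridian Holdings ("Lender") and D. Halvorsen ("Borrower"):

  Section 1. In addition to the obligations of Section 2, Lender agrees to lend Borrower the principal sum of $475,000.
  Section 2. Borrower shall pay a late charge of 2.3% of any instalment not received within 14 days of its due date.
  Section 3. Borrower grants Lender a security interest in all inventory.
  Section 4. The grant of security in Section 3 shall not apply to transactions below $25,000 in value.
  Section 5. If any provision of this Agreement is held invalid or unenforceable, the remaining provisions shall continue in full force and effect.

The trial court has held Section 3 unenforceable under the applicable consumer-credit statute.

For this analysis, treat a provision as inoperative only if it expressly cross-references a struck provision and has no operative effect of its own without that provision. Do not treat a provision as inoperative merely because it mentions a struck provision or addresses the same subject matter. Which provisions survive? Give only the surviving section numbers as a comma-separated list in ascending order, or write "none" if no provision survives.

Section 3 is struck. Section 4 does nothing except set the carve-out from the grant of security by reference to Section 3; with Section 3 gone it has no independent effect and is inoperative. Under the severability clause in Section 5, the remaining provisions continue in force. The provisions still in force are Section 1, Section 2, and Section 5.

1, 2, 5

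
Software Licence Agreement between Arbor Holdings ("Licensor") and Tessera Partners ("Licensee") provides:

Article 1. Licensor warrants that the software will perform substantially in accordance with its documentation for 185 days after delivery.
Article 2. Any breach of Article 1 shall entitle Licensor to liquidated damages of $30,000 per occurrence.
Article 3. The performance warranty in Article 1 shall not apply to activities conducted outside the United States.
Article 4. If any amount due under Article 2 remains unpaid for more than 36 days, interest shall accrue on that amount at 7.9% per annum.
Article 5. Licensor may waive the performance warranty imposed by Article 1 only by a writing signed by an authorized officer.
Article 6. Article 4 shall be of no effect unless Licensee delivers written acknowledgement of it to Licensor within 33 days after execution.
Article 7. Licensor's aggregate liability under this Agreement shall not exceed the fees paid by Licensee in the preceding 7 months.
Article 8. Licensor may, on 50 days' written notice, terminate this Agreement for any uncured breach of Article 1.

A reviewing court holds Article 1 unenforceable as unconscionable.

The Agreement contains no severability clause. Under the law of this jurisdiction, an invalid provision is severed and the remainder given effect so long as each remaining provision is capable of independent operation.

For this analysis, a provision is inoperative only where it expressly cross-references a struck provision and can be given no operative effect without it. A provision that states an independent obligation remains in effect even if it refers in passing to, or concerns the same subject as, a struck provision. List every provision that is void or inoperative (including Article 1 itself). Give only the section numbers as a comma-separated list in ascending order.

1, 2, 3, 4, 5, 6, 8

Article 1 is struck. The whole of Article 2 is the liquidated-damages amount, defined by reference to Article 1, so Article 2 cannot stand once Article 1 is removed. Article 3 operates only by reference to Article 1, so it falls with Article 1. Article 5 merely fixes the waiver condition for Article 1; with Article 1 gone it has nothing to operate on and falls away. Article 8 merely fixes the termination right for breach of Article 1; with Article 1 gone it has nothing to operate on and falls away. The whole of Article 4 is the default interest on the liquidated-damages amount, defined by reference to Article 2, so Article 4 cannot stand once Article 2 is removed. Article 6 merely fixes the acknowledgement condition for Article 4; with Article 4 gone it has nothing to operate on and falls away. With no severability clause, the stated default rule severs what cannot stand and enforces each remaining provision that can operate on its own. Only Article 7 remains in effect.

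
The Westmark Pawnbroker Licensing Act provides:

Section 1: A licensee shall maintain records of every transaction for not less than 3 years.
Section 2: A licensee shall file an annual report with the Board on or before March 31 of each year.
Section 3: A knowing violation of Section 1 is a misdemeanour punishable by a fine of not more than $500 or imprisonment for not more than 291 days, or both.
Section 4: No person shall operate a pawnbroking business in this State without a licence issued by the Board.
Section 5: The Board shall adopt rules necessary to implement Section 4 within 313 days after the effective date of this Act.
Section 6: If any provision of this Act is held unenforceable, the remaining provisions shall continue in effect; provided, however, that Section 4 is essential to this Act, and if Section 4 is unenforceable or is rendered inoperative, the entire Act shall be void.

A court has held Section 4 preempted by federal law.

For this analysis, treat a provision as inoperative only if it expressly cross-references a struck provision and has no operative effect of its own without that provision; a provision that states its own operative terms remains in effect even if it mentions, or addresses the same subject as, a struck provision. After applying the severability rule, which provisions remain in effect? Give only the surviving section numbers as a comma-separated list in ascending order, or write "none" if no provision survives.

Section 4 is struck. Section 5 has no operative effect of its own apart from Section 4 and is therefore inoperative. Section 6 makes Section 4 an essential term, and Section 4 is the provision held invalid; under Section 6, the entire Act is therefore void. No provision of the Act survives.

none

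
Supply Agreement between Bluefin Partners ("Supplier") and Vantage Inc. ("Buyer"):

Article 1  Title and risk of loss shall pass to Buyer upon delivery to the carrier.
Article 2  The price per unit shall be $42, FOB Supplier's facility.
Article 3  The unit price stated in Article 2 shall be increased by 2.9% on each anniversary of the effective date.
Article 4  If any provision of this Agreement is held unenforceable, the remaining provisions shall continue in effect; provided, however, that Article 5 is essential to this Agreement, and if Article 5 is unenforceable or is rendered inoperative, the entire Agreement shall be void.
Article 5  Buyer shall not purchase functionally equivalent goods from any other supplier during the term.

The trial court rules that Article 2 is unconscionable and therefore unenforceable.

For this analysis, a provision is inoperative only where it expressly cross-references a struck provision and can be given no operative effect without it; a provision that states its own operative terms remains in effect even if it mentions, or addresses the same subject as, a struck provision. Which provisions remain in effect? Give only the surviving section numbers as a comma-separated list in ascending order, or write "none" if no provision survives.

Article 2 is struck. The whole of Article 3 is the escalation of the unit price, defined by reference to Article 2, so Article 3 cannot stand once Article 2 is removed. Article 4 makes Article 5 an essential term, but Article 5 is unaffected, so the severability proviso in Article 4 preserves the remaining provisions. Article 1, Article 4, and Article 5 remain in effect.

1, 4, 5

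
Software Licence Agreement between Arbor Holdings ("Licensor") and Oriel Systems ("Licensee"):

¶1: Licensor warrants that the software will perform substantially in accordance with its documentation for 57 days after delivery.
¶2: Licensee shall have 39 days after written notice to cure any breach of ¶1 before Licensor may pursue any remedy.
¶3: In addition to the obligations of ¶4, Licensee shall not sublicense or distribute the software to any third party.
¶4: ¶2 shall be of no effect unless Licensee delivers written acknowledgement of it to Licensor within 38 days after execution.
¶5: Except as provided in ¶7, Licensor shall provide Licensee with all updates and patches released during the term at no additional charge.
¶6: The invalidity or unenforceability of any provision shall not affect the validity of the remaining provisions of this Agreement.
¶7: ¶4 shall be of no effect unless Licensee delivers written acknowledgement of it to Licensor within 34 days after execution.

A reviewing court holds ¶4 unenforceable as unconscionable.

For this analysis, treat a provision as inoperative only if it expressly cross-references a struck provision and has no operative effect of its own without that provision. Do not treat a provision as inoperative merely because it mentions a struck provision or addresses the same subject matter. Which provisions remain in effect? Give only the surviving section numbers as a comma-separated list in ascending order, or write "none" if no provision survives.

1, 2, 3, 5, 6

¶4 is struck. The only function of ¶7 is the acknowledgement condition for ¶4, so it cannot stand once ¶4 is removed. ¶5 mentions ¶7 but its own obligation stands independently of ¶7, so ¶5 is not affected. ¶3 mentions ¶4 but its own obligation stands independently of ¶4, so ¶3 is not affected. Under the severability clause in ¶6, the remaining provisions continue in force. That leaves ¶1, ¶2, ¶3, ¶5, and ¶6 in effect.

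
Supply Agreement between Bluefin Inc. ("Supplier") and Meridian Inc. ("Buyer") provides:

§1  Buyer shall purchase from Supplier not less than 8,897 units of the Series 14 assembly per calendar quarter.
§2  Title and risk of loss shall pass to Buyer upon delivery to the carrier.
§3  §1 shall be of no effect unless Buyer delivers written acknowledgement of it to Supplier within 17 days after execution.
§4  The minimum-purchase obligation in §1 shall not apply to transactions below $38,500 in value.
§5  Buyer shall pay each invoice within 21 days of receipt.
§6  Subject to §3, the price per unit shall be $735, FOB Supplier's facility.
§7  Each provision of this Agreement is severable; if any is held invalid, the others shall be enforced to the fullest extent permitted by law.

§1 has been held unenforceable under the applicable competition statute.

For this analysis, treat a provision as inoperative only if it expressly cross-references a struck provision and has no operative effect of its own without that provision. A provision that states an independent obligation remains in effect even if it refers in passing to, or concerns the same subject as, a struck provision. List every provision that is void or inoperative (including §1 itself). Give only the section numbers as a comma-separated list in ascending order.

§1 is struck. The only function of §3 is the acknowledgement condition for §1, so it cannot stand once §1 is removed. §4 has no operative effect of its own apart from §1 and is therefore inoperative. §6 mentions §3 but its own obligation stands independently of §3, so §6 is not affected. Under the severability clause in §7, the remaining provisions continue in force. The provisions still in force are §2, §5, §6, and §7.

1, 3, 4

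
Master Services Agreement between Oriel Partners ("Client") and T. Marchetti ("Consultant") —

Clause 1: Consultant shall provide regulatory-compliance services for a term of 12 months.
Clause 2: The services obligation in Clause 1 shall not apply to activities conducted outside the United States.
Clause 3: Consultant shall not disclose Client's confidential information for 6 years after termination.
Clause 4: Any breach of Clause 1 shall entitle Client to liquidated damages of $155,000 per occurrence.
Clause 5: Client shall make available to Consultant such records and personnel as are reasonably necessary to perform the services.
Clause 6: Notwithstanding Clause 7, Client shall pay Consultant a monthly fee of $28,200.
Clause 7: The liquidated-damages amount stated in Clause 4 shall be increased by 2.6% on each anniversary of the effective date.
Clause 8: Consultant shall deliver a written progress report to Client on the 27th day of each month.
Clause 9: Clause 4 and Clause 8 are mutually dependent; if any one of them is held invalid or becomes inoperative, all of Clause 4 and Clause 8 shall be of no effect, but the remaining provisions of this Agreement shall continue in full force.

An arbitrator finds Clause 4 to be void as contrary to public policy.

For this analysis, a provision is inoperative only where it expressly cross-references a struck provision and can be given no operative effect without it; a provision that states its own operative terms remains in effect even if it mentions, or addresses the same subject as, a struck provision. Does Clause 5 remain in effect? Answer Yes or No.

Yes

Clause 4 is struck. Clause 7 has no operative effect of its own apart from Clause 4 and is therefore inoperative. Clause 6 mentions Clause 7 but its own obligation stands independently of Clause 7, so Clause 6 is not affected. Clause 9 declares Clause 4 and Clause 8 mutually dependent; since one of them has fallen, all of them are of no effect. That brings down Clause 8 as well. The remainder continues in force under Clause 9. The provisions still in force are Clause 1, Clause 2, Clause 3, Clause 5, Clause 6, and Clause 9. Clause 5 is among the surviving provisions, so the answer is yes.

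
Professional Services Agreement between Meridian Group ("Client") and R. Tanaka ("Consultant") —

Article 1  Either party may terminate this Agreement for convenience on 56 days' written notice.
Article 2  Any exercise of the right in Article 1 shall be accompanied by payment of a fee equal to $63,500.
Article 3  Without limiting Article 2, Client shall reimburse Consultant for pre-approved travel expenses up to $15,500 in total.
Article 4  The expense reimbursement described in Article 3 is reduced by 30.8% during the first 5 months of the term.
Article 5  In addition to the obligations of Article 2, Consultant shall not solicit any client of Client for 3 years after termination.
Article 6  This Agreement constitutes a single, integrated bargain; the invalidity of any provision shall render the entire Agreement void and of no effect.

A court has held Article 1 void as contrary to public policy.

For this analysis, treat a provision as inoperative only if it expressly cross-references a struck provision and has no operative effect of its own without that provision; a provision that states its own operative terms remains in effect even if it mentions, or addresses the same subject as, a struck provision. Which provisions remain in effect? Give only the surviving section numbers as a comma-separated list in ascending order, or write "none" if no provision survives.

Article 1 is struck. Article 2 operates only by reference to Article 1, so it falls with Article 1. Article 6 provides that the Agreement is not severable, so the invalidity of any one provision voids the entire Agreement. No provision of the Agreement survives.

none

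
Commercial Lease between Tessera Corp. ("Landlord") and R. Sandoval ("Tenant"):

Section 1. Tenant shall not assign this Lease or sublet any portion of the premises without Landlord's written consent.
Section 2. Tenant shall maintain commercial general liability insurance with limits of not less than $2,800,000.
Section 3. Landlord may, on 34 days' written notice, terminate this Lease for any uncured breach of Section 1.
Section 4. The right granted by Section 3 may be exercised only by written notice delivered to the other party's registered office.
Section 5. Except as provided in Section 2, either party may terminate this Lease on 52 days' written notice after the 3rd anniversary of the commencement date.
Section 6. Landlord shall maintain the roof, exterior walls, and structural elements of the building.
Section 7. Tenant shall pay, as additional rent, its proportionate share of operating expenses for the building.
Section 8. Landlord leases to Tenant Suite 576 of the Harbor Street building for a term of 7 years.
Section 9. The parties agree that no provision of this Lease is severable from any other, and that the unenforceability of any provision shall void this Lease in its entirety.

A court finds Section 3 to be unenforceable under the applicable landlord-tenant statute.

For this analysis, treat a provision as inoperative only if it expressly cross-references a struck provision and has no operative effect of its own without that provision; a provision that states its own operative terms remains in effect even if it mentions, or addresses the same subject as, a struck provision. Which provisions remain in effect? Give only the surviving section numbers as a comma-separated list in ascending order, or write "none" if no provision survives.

Section 3 is struck. Section 4 has no operative effect of its own apart from Section 3 and is therefore inoperative. Section 9 provides that the Lease is not severable, so the invalidity of any one provision voids the entire Lease. No provision of the Lease survives.

none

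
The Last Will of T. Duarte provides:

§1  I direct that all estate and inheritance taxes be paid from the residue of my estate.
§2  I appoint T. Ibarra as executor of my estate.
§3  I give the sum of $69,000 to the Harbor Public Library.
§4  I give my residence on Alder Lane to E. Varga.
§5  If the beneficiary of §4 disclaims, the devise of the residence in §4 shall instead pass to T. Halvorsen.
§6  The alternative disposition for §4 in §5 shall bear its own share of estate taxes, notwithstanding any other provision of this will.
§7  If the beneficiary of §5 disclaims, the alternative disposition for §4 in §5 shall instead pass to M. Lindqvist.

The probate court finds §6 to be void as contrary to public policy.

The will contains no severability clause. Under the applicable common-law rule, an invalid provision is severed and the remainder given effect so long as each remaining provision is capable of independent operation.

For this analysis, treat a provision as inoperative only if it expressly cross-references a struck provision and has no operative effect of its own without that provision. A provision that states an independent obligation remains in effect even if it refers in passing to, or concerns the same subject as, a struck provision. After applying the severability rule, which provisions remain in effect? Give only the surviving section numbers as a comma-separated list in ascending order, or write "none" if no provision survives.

§6 is struck. No other provision's operative terms depend on §6. With no severability clause, the stated default rule severs what cannot stand and enforces each remaining provision that can operate on its own. §1, §2, §3, §4, §5, and §7 remain in effect.

1, 2, 3, 4, 5, 7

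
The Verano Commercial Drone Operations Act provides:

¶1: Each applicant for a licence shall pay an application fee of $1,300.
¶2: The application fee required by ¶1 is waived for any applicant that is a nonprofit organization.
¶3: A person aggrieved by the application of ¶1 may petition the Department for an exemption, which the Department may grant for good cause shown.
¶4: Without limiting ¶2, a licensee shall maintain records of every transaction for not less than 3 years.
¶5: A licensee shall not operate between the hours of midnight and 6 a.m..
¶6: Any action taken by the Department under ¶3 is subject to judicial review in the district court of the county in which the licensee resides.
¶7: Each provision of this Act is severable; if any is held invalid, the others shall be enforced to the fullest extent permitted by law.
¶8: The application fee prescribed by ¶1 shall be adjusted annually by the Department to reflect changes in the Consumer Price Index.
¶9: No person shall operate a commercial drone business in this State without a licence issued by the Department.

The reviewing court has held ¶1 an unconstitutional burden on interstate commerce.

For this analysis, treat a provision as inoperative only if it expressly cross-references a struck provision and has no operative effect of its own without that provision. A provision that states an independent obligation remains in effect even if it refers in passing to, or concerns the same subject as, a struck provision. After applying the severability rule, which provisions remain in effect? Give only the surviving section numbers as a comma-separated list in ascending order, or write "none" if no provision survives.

4, 5, 7, 9

¶1 is struck. ¶2 does nothing except set the nonprofit waiver of the application fee by reference to ¶1; with ¶1 gone it has no independent effect and is inoperative. ¶3 merely fixes the exemption procedure for ¶1; with ¶1 gone it has nothing to operate on and falls away. ¶8 operates only by reference to ¶1, so it falls with ¶1. The only function of ¶6 is the judicial-review right for ¶3, so it cannot stand once ¶3 is removed. Although ¶4 refers to ¶2, its operative terms do not depend on ¶2, so it remains in effect. ¶7 is a severability clause and preserves every provision that can still be given independent effect. ¶4, ¶5, ¶7, and ¶9 remain in effect.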